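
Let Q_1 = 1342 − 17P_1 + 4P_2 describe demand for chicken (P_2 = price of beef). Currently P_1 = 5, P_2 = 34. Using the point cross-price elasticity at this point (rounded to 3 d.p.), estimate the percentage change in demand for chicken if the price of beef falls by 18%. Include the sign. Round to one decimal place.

At P_1 = 5, P_2 = 34: Q_1 = 1393.
∂Q_1/∂P_2 = 4.
ε = (∂Q_1/∂P_2)(P_2/Q_1) = 4.0000 × 34/1393 ≈ 0.098.
%ΔQ_1 ≈ ε × %ΔP_2 = 0.098 × (-18%) = -1.8%.

-1.8%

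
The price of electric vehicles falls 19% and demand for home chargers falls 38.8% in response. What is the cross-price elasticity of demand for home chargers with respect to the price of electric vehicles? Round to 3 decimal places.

ε = (%ΔQ of home chargers) / (%ΔP of electric vehicles) = (-38.8%) / (-19%) ≈ 2.042.
Positive cross-price elasticity: substitutes.

2.042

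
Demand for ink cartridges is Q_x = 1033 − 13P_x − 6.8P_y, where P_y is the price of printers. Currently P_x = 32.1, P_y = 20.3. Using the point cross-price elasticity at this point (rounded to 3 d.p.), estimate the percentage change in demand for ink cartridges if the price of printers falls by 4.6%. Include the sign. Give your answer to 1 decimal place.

1.3%

At P_x = 32.1, P_y = 20.3: Q_x = 477.66.
∂Q_x/∂P_y = -6.8.
ε = (∂Q_x/∂P_y)(P_y/Q_x) = -6.8000 × 20.3/477.66 ≈ -0.289.
%ΔQ_x ≈ ε × %ΔP_y = -0.289 × (-4.6%) = 1.3%.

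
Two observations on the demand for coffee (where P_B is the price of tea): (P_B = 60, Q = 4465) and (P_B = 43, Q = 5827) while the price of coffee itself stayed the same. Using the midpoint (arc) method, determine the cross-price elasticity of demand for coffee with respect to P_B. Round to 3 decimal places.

ΔQ_A = 5827 − 4465 = 1362; ΔP_B = 43 − 60 = -17.
Midpoints: Q̄_A = 5146.0, P̄_B = 51.50.
ε = (ΔQ_A/Q̄_A)/(ΔP_B/P̄_B) = (1362/5146.0)/(-17/51.50) ≈ -0.802.
ε < 0: coffee and tea are complements.

-0.802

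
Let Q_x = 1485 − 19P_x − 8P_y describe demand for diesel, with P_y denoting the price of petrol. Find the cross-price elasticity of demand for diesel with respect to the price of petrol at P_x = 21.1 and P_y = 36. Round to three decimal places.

At P_x = 21.1 and P_y = 36: Q_x = 796.1.
∂Q_x/∂P_y = -8.
ε = (∂Q_x/∂P_y)(P_y/Q_x) = -8 × (36/796.1) ≈ -0.362.
Since ε < 0, diesel and petrol are complements.

-0.362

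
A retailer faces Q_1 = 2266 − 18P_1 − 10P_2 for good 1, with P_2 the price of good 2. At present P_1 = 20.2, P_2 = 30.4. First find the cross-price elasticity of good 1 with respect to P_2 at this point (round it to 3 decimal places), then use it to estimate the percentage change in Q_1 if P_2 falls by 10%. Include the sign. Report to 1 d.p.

At P_1 = 20.2, P_2 = 30.4: Q_1 = 1598.4.
∂Q_1/∂P_2 = -10.
ε = (∂Q_1/∂P_2)(P_2/Q_1) = -10.0000 × 30.4/1598.4 ≈ -0.190.
%ΔQ_1 ≈ ε × %ΔP_2 = -0.190 × (-10%) = 1.9%.

1.9%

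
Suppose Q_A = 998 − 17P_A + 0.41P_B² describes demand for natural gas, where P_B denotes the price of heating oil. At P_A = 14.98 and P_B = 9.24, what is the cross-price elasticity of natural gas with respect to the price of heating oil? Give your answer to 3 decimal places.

0.090

At P_A = 14.98 and P_B = 9.24: Q_A = 778.345.
∂Q_A/∂P_B = 0.82P_B = 0.82(9.24) = 7.5768.
ε = (∂Q_A/∂P_B)(P_B/Q_A) = 7.5768 × (9.24/778.345) ≈ 0.090.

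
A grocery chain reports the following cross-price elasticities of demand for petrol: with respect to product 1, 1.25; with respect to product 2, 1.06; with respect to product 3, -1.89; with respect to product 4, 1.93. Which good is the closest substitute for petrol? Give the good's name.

product 4

Substitutes have ε > 0. Among the positive values, 1.93 (product 4) is largest.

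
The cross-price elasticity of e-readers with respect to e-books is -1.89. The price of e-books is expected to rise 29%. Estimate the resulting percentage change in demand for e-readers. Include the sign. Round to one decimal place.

%ΔQ ≈ ε × %ΔP of e-books = -1.89 × (29%) = -54.8%.
Demand for e-readers falls by about 54.8%.

-54.8%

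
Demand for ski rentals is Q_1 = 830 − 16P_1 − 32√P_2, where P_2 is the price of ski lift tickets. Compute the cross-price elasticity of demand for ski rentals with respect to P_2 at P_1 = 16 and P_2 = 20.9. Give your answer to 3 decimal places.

At P_1 = 16 and P_2 = 20.9: Q_1 = 427.707.
∂Q_1/∂P_2 = -32/(2√P_2) = -32/(2√20.9) = -3.4998.
ε = (∂Q_1/∂P_2)(P_2/Q_1) = -3.4998 × (20.9/427.707) ≈ -0.171.

-0.171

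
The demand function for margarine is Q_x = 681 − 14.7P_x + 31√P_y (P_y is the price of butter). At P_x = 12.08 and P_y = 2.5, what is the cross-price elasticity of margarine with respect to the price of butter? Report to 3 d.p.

0.044

At P_x = 12.08 and P_y = 2.5: Q_x = 552.439.
∂Q_x/∂P_y = 31/(2√P_y) = 31/(2√2.5) = 9.8031.
ε = (∂Q_x/∂P_y)(P_y/Q_x) = 9.8031 × (2.5/552.439) ≈ 0.044.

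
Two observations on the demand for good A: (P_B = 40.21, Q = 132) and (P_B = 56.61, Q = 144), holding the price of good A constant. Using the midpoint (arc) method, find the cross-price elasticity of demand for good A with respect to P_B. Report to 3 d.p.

ΔQ_A = 144 − 132 = 12; ΔP_B = 56.61 − 40.21 = 16.4.
Midpoints: Q̄_A = 138.0, P̄_B = 48.41.
ε = (ΔQ_A/Q̄_A)/(ΔP_B/P̄_B) = (12/138.0)/(16.4/48.41) ≈ 0.257.

0.257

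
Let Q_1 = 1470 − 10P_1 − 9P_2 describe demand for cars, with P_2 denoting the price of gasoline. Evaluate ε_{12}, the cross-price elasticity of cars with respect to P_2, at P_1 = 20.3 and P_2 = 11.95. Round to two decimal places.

At P_1 = 20.3 and P_2 = 11.95: Q_1 = 1159.45.
∂Q_1/∂P_2 = -9.
ε = (∂Q_1/∂P_2)(P_2/Q_1) = -9 × (11.95/1159.45) ≈ -0.09.

-0.09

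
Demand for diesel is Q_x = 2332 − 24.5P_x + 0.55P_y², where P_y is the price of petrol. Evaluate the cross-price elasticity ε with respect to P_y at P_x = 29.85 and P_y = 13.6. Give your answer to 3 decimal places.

At P_x = 29.85 and P_y = 13.6: Q_x = 1702.403.
∂Q_x/∂P_y = 1.1P_y = 1.1(13.6) = 14.9600.
ε = (∂Q_x/∂P_y)(P_y/Q_x) = 14.9600 × (13.6/1702.403) ≈ 0.120.
ε > 0: substitutes.

0.120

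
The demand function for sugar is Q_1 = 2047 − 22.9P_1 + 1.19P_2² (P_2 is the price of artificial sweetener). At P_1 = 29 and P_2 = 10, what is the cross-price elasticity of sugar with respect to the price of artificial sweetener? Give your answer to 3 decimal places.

0.158

At P_1 = 29 and P_2 = 10: Q_1 = 1501.9.
∂Q_1/∂P_2 = 2.38P_2 = 2.38(10) = 23.8000.
ε = (∂Q_1/∂P_2)(P_2/Q_1) = 23.8000 × (10/1501.9) ≈ 0.158.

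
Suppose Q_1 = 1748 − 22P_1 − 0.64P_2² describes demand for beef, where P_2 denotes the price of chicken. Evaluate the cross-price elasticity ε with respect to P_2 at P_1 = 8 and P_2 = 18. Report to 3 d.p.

-0.304

At P_1 = 8 and P_2 = 18: Q_1 = 1364.64.
∂Q_1/∂P_2 = -1.28P_2 = -1.28(18) = -23.0400.
ε = (∂Q_1/∂P_2)(P_2/Q_1) = -23.0400 × (18/1364.64) ≈ -0.304.
ε < 0: complements.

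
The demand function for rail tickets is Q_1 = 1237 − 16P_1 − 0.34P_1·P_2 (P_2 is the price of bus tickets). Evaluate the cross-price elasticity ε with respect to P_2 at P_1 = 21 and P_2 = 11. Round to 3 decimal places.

-0.095

At P_1 = 21 and P_2 = 11: Q_1 = 822.46.
∂Q_1/∂P_2 = -0.34P_1 = -0.34(21) = -7.1400.
ε = (∂Q_1/∂P_2)(P_2/Q_1) = -7.1400 × (11/822.46) ≈ -0.095.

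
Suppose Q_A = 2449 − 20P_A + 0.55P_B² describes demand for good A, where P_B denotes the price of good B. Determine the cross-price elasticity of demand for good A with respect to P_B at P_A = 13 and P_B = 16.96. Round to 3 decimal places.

At P_A = 13 and P_B = 16.96: Q_A = 2347.203.
∂Q_A/∂P_B = 1.1P_B = 1.1(16.96) = 18.6560.
ε = (∂Q_A/∂P_B)(P_B/Q_A) = 18.6560 × (16.96/2347.203) ≈ 0.135.

0.135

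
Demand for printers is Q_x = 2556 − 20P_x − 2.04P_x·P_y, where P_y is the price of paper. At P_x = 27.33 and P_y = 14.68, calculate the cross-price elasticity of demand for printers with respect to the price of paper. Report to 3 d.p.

-0.687

At P_x = 27.33 and P_y = 14.68: Q_x = 1190.943.
∂Q_x/∂P_y = -2.04P_x = -2.04(27.33) = -55.7532.
ε = (∂Q_x/∂P_y)(P_y/Q_x) = -55.7532 × (14.68/1190.943) ≈ -0.687.
ε < 0: complements.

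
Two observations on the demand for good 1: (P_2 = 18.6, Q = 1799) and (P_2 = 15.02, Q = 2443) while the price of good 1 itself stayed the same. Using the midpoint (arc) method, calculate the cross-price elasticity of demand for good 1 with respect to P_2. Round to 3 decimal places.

-1.426

ΔQ_1 = 2443 − 1799 = 644; ΔP_2 = 15.02 − 18.6 = -3.58.
Midpoints: Q̄_1 = 2121.0, P̄_2 = 16.81.
ε = (ΔQ_1/Q̄_1)/(ΔP_2/P̄_2) = (644/2121.0)/(-3.58/16.81) ≈ -1.426.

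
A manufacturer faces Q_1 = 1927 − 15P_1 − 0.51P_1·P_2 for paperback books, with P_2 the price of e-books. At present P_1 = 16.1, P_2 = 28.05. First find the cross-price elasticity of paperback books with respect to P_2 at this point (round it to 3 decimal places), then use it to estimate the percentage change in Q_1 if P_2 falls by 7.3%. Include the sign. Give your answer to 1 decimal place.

At P_1 = 16.1, P_2 = 28.05: Q_1 = 1455.181.
∂Q_1/∂P_2 = -0.51P_1 = -8.2110.
ε = (∂Q_1/∂P_2)(P_2/Q_1) = -8.2110 × 28.05/1455.181 ≈ -0.158.
%ΔQ_1 ≈ ε × %ΔP_2 = -0.158 × (-7.3%) = 1.2%.

1.2%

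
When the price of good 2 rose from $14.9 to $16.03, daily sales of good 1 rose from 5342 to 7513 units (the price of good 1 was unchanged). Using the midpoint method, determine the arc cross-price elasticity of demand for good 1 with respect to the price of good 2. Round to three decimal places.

4.623

ΔQ_1 = 7513 − 5342 = 2171; ΔP_2 = 16.03 − 14.9 = 1.13.
Midpoints: Q̄_1 = 6427.5, P̄_2 = 15.46.
ε = (ΔQ_1/Q̄_1)/(ΔP_2/P̄_2) = (2171/6427.5)/(1.13/15.46) ≈ 4.623.
ε > 0: good 1 and good 2 are substitutes.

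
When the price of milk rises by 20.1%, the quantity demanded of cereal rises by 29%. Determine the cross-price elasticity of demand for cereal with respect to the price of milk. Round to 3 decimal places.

ε = (%ΔQ of cereal) / (%ΔP of milk) = (29%) / (20.1%) ≈ 1.443.

1.443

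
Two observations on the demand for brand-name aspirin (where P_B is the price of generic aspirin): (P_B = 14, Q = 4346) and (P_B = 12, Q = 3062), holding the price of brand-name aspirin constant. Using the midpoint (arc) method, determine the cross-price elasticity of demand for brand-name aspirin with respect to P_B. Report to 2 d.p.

2.25

ΔQ_A = 3062 − 4346 = -1284; ΔP_B = 12 − 14 = -2.
Midpoints: Q̄_A = 3704.0, P̄_B = 13.00.
ε = (ΔQ_A/Q̄_A)/(ΔP_B/P̄_B) = (-1284/3704.0)/(-2/13.00) ≈ 2.25.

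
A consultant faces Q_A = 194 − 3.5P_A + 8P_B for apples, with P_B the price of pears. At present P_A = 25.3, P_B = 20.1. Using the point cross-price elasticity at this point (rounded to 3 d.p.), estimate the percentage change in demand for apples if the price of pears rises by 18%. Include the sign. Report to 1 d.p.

At P_A = 25.3, P_B = 20.1: Q_A = 266.25.
∂Q_A/∂P_B = 8.
ε = (∂Q_A/∂P_B)(P_B/Q_A) = 8.0000 × 20.1/266.25 ≈ 0.604.
%ΔQ_A ≈ ε × %ΔP_B = 0.604 × (18%) = 10.9%.

10.9%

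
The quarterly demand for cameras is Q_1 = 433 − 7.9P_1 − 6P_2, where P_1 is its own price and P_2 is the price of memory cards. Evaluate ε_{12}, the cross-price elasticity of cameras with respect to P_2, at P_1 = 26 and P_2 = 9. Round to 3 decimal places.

-0.311

At P_1 = 26 and P_2 = 9: Q_1 = 173.6.
∂Q_1/∂P_2 = -6.
ε = (∂Q_1/∂P_2)(P_2/Q_1) = -6 × (9/173.6) ≈ -0.311.
Since ε < 0, cameras and memory cards are complements.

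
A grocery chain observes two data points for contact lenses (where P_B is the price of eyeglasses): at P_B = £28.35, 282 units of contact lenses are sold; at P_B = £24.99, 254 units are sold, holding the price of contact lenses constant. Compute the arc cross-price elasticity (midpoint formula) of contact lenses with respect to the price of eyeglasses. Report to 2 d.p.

0.83

ΔQ_A = 254 − 282 = -28; ΔP_B = 24.99 − 28.35 = -3.36.
Midpoints: Q̄_A = 268.0, P̄_B = 26.67.
ε = (ΔQ_A/Q̄_A)/(ΔP_B/P̄_B) = (-28/268.0)/(-3.36/26.67) ≈ 0.83.
ε > 0: contact lenses and eyeglasses are substitutes.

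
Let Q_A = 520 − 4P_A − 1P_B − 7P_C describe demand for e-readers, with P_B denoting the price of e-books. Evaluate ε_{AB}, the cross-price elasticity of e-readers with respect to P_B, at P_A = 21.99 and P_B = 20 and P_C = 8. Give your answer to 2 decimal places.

-0.06

At P_A = 21.99 and P_B = 20 and P_C = 8: Q_A = 356.04.
∂Q_A/∂P_B = -1.
ε = (∂Q_A/∂P_B)(P_B/Q_A) = -1 × (20/356.04) ≈ -0.06.
Since ε < 0, e-readers and e-books are complements.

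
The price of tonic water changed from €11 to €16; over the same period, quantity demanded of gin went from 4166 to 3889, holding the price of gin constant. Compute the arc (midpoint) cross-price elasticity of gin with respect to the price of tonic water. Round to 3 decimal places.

-0.186

ΔQ_A = 3889 − 4166 = -277; ΔP_B = 16 − 11 = 5.
Midpoints: Q̄_A = 4027.5, P̄_B = 13.50.
ε = (ΔQ_A/Q̄_A)/(ΔP_B/P̄_B) = (-277/4027.5)/(5/13.50) ≈ -0.186.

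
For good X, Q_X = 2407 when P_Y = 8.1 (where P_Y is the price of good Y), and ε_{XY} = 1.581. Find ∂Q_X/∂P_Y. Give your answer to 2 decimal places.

469.81

ε = (∂Q_X/∂P_Y)·(P_Y/Q_X) ⇒ ∂Q_X/∂P_Y = ε·Q_X/P_Y = 1.581 × 2407/8.1 ≈ 469.81.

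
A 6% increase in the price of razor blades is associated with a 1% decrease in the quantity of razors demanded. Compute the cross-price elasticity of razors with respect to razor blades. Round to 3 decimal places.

ε = (%ΔQ of razors) / (%ΔP of razor blades) = (-1%) / (6%) ≈ -0.167.
Negative cross-price elasticity: complements.

-0.167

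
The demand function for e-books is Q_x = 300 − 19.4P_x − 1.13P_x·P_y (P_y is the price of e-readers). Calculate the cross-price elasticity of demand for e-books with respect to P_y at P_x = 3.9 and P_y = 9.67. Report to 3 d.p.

-0.235

At P_x = 3.9 and P_y = 9.67: Q_x = 181.724.
∂Q_x/∂P_y = -1.13P_x = -1.13(3.9) = -4.4070.
ε = (∂Q_x/∂P_y)(P_y/Q_x) = -4.4070 × (9.67/181.724) ≈ -0.235.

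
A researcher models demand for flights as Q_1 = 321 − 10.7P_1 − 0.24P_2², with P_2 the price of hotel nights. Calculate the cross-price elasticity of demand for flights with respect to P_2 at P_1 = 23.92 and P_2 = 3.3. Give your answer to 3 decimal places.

At P_1 = 23.92 and P_2 = 3.3: Q_1 = 62.442.
∂Q_1/∂P_2 = -0.48P_2 = -0.48(3.3) = -1.5840.
ε = (∂Q_1/∂P_2)(P_2/Q_1) = -1.5840 × (3.3/62.442) ≈ -0.084.

-0.084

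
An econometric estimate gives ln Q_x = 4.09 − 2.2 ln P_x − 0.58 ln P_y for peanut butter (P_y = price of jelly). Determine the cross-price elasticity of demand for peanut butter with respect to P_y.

-0.58

In a log-linear (constant-elasticity) demand function, the coefficient on ln P_y is the cross-price elasticity.
ε = -0.58. Negative, so peanut butter and jelly are complements.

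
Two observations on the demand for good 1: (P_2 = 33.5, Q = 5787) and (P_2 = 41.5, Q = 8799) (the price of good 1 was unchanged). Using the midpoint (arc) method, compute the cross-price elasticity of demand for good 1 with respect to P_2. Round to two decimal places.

1.94

ΔQ_1 = 8799 − 5787 = 3012; ΔP_2 = 41.5 − 33.5 = 8.
Midpoints: Q̄_1 = 7293.0, P̄_2 = 37.50.
ε = (ΔQ_1/Q̄_1)/(ΔP_2/P̄_2) = (3012/7293.0)/(8/37.50) ≈ 1.94.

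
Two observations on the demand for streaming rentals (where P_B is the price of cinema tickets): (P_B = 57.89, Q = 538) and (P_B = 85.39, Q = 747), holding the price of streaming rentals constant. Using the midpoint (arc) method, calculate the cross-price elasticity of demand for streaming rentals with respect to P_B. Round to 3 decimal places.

0.847

ΔQ_A = 747 − 538 = 209; ΔP_B = 85.39 − 57.89 = 27.5.
Midpoints: Q̄_A = 642.5, P̄_B = 71.64.
ε = (ΔQ_A/Q̄_A)/(ΔP_B/P̄_B) = (209/642.5)/(27.5/71.64) ≈ 0.847.
ε > 0: streaming rentals and cinema tickets are substitutes.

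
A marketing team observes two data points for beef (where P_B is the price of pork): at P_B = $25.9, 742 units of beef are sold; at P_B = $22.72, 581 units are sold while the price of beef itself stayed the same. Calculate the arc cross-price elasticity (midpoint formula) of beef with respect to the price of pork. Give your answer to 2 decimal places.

ΔQ_A = 581 − 742 = -161; ΔP_B = 22.72 − 25.9 = -3.18.
Midpoints: Q̄_A = 661.5, P̄_B = 24.31.
ε = (ΔQ_A/Q̄_A)/(ΔP_B/P̄_B) = (-161/661.5)/(-3.18/24.31) ≈ 1.86.
ε > 0: beef and pork are substitutes.

1.86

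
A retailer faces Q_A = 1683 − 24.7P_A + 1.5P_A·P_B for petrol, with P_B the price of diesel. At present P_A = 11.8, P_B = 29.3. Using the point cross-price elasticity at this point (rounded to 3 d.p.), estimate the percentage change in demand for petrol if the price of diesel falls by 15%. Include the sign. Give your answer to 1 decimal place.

At P_A = 11.8, P_B = 29.3: Q_A = 1910.15.
∂Q_A/∂P_B = 1.5P_A = 17.7000.
ε = (∂Q_A/∂P_B)(P_B/Q_A) = 17.7000 × 29.3/1910.15 ≈ 0.272.
%ΔQ_A ≈ ε × %ΔP_B = 0.272 × (-15%) = -4.1%.

-4.1%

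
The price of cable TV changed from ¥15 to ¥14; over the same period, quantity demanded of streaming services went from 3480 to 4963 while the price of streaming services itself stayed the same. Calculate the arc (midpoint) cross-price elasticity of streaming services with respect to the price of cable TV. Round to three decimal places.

ΔQ_A = 4963 − 3480 = 1483; ΔP_B = 14 − 15 = -1.
Midpoints: Q̄_A = 4221.5, P̄_B = 14.50.
ε = (ΔQ_A/Q̄_A)/(ΔP_B/P̄_B) = (1483/4221.5)/(-1/14.50) ≈ -5.094.

-5.094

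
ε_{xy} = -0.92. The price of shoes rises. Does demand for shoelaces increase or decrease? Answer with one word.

ε < 0 and the price of shoes rises, so the quantity of shoelaces moves in the opposite direction: it decreases.

decrease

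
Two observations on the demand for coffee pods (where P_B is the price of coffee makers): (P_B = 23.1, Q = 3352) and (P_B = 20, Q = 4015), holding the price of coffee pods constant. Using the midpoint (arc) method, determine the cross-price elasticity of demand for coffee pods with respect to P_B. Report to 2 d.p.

ΔQ_A = 4015 − 3352 = 663; ΔP_B = 20 − 23.1 = -3.1.
Midpoints: Q̄_A = 3683.5, P̄_B = 21.55.
ε = (ΔQ_A/Q̄_A)/(ΔP_B/P̄_B) = (663/3683.5)/(-3.1/21.55) ≈ -1.25.

-1.25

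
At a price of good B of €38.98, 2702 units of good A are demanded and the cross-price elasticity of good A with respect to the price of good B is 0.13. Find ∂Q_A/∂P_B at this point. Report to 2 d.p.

9.01

ε = (∂Q_A/∂P_B)·(P_B/Q_A) ⇒ ∂Q_A/∂P_B = ε·Q_A/P_B = 0.13 × 2702/38.98 ≈ 9.01.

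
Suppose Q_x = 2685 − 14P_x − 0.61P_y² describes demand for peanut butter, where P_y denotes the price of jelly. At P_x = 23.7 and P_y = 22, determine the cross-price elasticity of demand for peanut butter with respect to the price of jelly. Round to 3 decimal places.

-0.287

At P_x = 23.7 and P_y = 22: Q_x = 2057.96.
∂Q_x/∂P_y = -1.22P_y = -1.22(22) = -26.8400.
ε = (∂Q_x/∂P_y)(P_y/Q_x) = -26.8400 × (22/2057.96) ≈ -0.287.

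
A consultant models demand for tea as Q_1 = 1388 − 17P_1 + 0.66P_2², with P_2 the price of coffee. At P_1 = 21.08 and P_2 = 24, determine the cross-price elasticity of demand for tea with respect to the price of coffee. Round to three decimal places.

0.539

At P_1 = 21.08 and P_2 = 24: Q_1 = 1409.8.
∂Q_1/∂P_2 = 1.32P_2 = 1.32(24) = 31.6800.
ε = (∂Q_1/∂P_2)(P_2/Q_1) = 31.6800 × (24/1409.8) ≈ 0.539.
ε > 0: substitutes.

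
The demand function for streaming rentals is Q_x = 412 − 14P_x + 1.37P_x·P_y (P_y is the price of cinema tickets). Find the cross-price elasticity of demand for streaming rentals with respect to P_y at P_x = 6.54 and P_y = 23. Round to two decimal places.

0.39

At P_x = 6.54 and P_y = 23: Q_x = 526.515.
∂Q_x/∂P_y = 1.37P_x = 1.37(6.54) = 8.9598.
ε = (∂Q_x/∂P_y)(P_y/Q_x) = 8.9598 × (23/526.515) ≈ 0.39.
ε > 0: substitutes.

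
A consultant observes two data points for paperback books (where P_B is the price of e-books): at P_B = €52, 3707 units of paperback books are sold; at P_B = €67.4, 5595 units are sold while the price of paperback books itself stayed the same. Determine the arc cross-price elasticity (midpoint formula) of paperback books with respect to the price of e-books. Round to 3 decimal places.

1.574

ΔQ_A = 5595 − 3707 = 1888; ΔP_B = 67.4 − 52 = 15.4.
Midpoints: Q̄_A = 4651.0, P̄_B = 59.70.
ε = (ΔQ_A/Q̄_A)/(ΔP_B/P̄_B) = (1888/4651.0)/(15.4/59.70) ≈ 1.574.
ε > 0: paperback books and e-books are substitutes.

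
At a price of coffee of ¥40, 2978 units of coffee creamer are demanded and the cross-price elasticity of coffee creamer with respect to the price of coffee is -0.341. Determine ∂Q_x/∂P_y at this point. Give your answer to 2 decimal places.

ε = (∂Q_x/∂P_y)·(P_y/Q_x) ⇒ ∂Q_x/∂P_y = ε·Q_x/P_y = -0.341 × 2978/40 ≈ -25.39.

-25.39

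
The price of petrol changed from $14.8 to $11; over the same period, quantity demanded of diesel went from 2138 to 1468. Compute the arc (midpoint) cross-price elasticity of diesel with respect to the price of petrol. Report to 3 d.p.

1.261

ΔQ_A = 1468 − 2138 = -670; ΔP_B = 11 − 14.8 = -3.8.
Midpoints: Q̄_A = 1803.0, P̄_B = 12.90.
ε = (ΔQ_A/Q̄_A)/(ΔP_B/P̄_B) = (-670/1803.0)/(-3.8/12.90) ≈ 1.261.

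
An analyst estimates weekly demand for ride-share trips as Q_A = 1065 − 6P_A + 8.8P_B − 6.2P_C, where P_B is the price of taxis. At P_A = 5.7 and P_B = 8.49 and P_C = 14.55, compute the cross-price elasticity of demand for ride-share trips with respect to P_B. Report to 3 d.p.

At P_A = 5.7 and P_B = 8.49 and P_C = 14.55: Q_A = 1015.302.
∂Q_A/∂P_B = 8.8.
ε = (∂Q_A/∂P_B)(P_B/Q_A) = 8.8 × (8.49/1015.302) ≈ 0.074.
Since ε > 0, ride-share trips and taxis are substitutes.

0.074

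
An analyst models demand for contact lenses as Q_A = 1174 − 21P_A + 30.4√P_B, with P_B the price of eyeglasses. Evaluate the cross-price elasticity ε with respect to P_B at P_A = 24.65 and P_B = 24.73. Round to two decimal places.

At P_A = 24.65 and P_B = 24.73: Q_A = 807.527.
∂Q_A/∂P_B = 30.4/(2√P_B) = 30.4/(2√24.73) = 3.0566.
ε = (∂Q_A/∂P_B)(P_B/Q_A) = 3.0566 × (24.73/807.527) ≈ 0.09.
ε > 0: substitutes.

0.09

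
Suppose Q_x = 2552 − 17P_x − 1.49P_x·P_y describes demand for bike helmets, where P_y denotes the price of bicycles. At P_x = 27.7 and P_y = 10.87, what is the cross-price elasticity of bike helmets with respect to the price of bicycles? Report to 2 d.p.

At P_x = 27.7 and P_y = 10.87: Q_x = 1632.462.
∂Q_x/∂P_y = -1.49P_x = -1.49(27.7) = -41.2730.
ε = (∂Q_x/∂P_y)(P_y/Q_x) = -41.2730 × (10.87/1632.462) ≈ -0.27.

-0.27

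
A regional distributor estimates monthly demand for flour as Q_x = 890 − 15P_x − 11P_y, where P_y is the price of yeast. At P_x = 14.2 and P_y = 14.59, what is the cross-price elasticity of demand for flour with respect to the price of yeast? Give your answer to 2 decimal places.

-0.31

At P_x = 14.2 and P_y = 14.59: Q_x = 516.51.
∂Q_x/∂P_y = -11.
ε = (∂Q_x/∂P_y)(P_y/Q_x) = -11 × (14.59/516.51) ≈ -0.31.
Since ε < 0, flour and yeast are complements.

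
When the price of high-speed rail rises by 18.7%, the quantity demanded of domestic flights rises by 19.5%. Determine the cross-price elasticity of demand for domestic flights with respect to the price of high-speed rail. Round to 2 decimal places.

ε = (%ΔQ of domestic flights) / (%ΔP of high-speed rail) = (19.5%) / (18.7%) ≈ 1.04.
Positive cross-price elasticity: substitutes.

1.04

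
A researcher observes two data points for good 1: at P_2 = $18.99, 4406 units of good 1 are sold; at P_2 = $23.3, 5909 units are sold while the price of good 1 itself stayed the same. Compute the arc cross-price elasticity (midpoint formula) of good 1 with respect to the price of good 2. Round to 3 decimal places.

1.430

ΔQ_1 = 5909 − 4406 = 1503; ΔP_2 = 23.3 − 18.99 = 4.31.
Midpoints: Q̄_1 = 5157.5, P̄_2 = 21.14.
ε = (ΔQ_1/Q̄_1)/(ΔP_2/P̄_2) = (1503/5157.5)/(4.31/21.14) ≈ 1.430.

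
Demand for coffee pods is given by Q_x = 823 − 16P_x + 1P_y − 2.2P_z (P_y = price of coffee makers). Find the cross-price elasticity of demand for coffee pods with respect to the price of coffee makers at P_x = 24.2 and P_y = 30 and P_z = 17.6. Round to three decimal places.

At P_x = 24.2 and P_y = 30 and P_z = 17.6: Q_x = 427.08.
∂Q_x/∂P_y = 1.
ε = (∂Q_x/∂P_y)(P_y/Q_x) = 1 × (30/427.08) ≈ 0.070.
Since ε > 0, coffee pods and coffee makers are substitutes.

0.070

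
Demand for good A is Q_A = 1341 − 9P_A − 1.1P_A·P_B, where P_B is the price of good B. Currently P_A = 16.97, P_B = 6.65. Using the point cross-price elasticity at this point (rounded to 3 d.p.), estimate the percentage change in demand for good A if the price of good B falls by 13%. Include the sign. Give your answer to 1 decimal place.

At P_A = 16.97, P_B = 6.65: Q_A = 1064.134.
∂Q_A/∂P_B = -1.1P_A = -18.6670.
ε = (∂Q_A/∂P_B)(P_B/Q_A) = -18.6670 × 6.65/1064.134 ≈ -0.117.
%ΔQ_A ≈ ε × %ΔP_B = -0.117 × (-13%) = 1.5%.

1.5%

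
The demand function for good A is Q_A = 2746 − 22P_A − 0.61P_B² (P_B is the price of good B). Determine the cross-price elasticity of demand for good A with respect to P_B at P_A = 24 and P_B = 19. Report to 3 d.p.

-0.220

At P_A = 24 and P_B = 19: Q_A = 1997.79.
∂Q_A/∂P_B = -1.22P_B = -1.22(19) = -23.1800.
ε = (∂Q_A/∂P_B)(P_B/Q_A) = -23.1800 × (19/1997.79) ≈ -0.220.
ε < 0: complements.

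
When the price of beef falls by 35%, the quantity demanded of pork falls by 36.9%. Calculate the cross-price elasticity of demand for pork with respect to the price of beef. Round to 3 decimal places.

1.054

ε = (%ΔQ of pork) / (%ΔP of beef) = (-36.9%) / (-35%) ≈ 1.054.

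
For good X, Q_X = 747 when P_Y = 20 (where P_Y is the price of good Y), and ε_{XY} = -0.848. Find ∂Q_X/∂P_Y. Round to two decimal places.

-31.67

ε = (∂Q_X/∂P_Y)·(P_Y/Q_X) ⇒ ∂Q_X/∂P_Y = ε·Q_X/P_Y = -0.848 × 747/20 ≈ -31.67.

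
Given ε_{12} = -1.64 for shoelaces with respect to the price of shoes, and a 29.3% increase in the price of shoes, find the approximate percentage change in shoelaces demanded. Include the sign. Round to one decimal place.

%ΔQ ≈ ε × %ΔP of shoes = -1.64 × (29.3%) = -48.1%.
Demand for shoelaces falls by about 48.1%.

-48.1%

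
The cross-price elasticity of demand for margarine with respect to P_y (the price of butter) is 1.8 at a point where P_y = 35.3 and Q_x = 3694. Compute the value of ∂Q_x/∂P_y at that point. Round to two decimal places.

188.36

ε = (∂Q_x/∂P_y)·(P_y/Q_x) ⇒ ∂Q_x/∂P_y = ε·Q_x/P_y = 1.8 × 3694/35.3 ≈ 188.36.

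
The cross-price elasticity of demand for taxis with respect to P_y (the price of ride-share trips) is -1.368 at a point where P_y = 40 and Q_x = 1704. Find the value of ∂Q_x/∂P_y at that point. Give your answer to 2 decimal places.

-58.28

ε = (∂Q_x/∂P_y)·(P_y/Q_x) ⇒ ∂Q_x/∂P_y = ε·Q_x/P_y = -1.368 × 1704/40 ≈ -58.28.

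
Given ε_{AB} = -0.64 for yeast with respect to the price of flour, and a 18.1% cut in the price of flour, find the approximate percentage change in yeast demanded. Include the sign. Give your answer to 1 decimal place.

%ΔQ ≈ ε × %ΔP of flour = -0.64 × (-18.1%) = 11.6%.
Demand for yeast rises by about 11.6%.

11.6%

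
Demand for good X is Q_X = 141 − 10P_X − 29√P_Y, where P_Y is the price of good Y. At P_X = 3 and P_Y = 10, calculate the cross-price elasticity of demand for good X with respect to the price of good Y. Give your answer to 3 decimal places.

-2.377

At P_X = 3 and P_Y = 10: Q_X = 19.294.
∂Q_X/∂P_Y = -29/(2√P_Y) = -29/(2√10) = -4.5853.
ε = (∂Q_X/∂P_Y)(P_Y/Q_X) = -4.5853 × (10/19.294) ≈ -2.377.
ε < 0: complements.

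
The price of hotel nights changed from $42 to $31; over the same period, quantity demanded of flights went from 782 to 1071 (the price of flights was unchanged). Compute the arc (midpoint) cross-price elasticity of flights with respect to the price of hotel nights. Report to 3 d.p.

-1.035

ΔQ_A = 1071 − 782 = 289; ΔP_B = 31 − 42 = -11.
Midpoints: Q̄_A = 926.5, P̄_B = 36.50.
ε = (ΔQ_A/Q̄_A)/(ΔP_B/P̄_B) = (289/926.5)/(-11/36.50) ≈ -1.035.
ε < 0: flights and hotel nights are complements.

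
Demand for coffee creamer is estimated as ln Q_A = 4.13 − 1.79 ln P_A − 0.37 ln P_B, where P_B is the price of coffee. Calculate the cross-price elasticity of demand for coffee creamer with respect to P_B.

In a log-linear (constant-elasticity) demand function, the coefficient on ln P_B is the cross-price elasticity.
ε = -0.37. Negative, so coffee creamer and coffee are complements.

-0.37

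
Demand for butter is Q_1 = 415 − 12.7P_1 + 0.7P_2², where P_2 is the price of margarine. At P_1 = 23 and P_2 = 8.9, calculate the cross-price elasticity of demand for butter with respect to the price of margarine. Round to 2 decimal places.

0.62

At P_1 = 23 and P_2 = 8.9: Q_1 = 178.347.
∂Q_1/∂P_2 = 1.4P_2 = 1.4(8.9) = 12.4600.
ε = (∂Q_1/∂P_2)(P_2/Q_1) = 12.4600 × (8.9/178.347) ≈ 0.62.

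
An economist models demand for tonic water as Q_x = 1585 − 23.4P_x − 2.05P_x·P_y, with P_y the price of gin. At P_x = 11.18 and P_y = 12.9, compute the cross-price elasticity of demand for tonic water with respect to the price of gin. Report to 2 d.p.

-0.29

At P_x = 11.18 and P_y = 12.9: Q_x = 1027.733.
∂Q_x/∂P_y = -2.05P_x = -2.05(11.18) = -22.9190.
ε = (∂Q_x/∂P_y)(P_y/Q_x) = -22.9190 × (12.9/1027.733) ≈ -0.29.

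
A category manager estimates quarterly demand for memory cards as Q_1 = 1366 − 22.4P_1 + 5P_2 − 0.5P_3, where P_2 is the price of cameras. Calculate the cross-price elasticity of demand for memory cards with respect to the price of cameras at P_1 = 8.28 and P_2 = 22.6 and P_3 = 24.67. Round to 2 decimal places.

At P_1 = 8.28 and P_2 = 22.6 and P_3 = 24.67: Q_1 = 1281.193.
∂Q_1/∂P_2 = 5.
ε = (∂Q_1/∂P_2)(P_2/Q_1) = 5 × (22.6/1281.193) ≈ 0.09.
Since ε > 0, memory cards and cameras are substitutes.

0.09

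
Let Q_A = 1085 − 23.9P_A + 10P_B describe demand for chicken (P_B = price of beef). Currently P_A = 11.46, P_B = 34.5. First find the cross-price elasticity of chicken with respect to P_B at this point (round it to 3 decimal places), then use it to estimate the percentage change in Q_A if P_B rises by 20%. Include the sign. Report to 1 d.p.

6.0%

At P_A = 11.46, P_B = 34.5: Q_A = 1156.106.
∂Q_A/∂P_B = 10.
ε = (∂Q_A/∂P_B)(P_B/Q_A) = 10.0000 × 34.5/1156.106 ≈ 0.298.
%ΔQ_A ≈ ε × %ΔP_B = 0.298 × (20%) = 6.0%.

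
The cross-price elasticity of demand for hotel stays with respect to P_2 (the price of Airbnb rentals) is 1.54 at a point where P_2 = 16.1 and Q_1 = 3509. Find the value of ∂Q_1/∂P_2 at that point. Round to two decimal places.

335.64

ε = (∂Q_1/∂P_2)·(P_2/Q_1) ⇒ ∂Q_1/∂P_2 = ε·Q_1/P_2 = 1.54 × 3509/16.1 ≈ 335.64.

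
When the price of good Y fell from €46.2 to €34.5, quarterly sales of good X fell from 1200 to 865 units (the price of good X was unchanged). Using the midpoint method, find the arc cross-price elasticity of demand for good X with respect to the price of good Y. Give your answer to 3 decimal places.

1.119

ΔQ_X = 865 − 1200 = -335; ΔP_Y = 34.5 − 46.2 = -11.7.
Midpoints: Q̄_X = 1032.5, P̄_Y = 40.35.
ε = (ΔQ_X/Q̄_X)/(ΔP_Y/P̄_Y) = (-335/1032.5)/(-11.7/40.35) ≈ 1.119.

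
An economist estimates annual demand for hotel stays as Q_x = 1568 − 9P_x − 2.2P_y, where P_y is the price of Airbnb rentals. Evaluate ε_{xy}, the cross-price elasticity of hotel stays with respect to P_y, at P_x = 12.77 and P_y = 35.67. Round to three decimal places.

-0.057

At P_x = 12.77 and P_y = 35.67: Q_x = 1374.596.
∂Q_x/∂P_y = -2.2.
ε = (∂Q_x/∂P_y)(P_y/Q_x) = -2.2 × (35.67/1374.596) ≈ -0.057.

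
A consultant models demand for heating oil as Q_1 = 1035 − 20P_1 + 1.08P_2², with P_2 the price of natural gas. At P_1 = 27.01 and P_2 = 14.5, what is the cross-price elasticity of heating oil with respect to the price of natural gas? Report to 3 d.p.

At P_1 = 27.01 and P_2 = 14.5: Q_1 = 721.87.
∂Q_1/∂P_2 = 2.16P_2 = 2.16(14.5) = 31.3200.
ε = (∂Q_1/∂P_2)(P_2/Q_1) = 31.3200 × (14.5/721.87) ≈ 0.629.

0.629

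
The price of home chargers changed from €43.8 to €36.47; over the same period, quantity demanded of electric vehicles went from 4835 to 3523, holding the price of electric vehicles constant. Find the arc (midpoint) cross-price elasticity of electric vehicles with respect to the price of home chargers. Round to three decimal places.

1.719

ΔQ_A = 3523 − 4835 = -1312; ΔP_B = 36.47 − 43.8 = -7.33.
Midpoints: Q̄_A = 4179.0, P̄_B = 40.13.
ε = (ΔQ_A/Q̄_A)/(ΔP_B/P̄_B) = (-1312/4179.0)/(-7.33/40.13) ≈ 1.719.
ε > 0: electric vehicles and home chargers are substitutes.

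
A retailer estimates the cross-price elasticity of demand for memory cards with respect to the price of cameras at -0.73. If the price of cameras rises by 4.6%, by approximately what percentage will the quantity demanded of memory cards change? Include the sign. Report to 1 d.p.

-3.4%

%ΔQ ≈ ε × %ΔP of cameras = -0.73 × (4.6%) = -3.4%.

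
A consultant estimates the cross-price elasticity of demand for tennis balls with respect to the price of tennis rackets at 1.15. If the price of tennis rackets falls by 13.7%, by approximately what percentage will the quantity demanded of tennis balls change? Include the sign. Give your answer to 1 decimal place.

-15.8%

%ΔQ ≈ ε × %ΔP of tennis rackets = 1.15 × (-13.7%) = -15.8%.
Demand for tennis balls falls by about 15.8%.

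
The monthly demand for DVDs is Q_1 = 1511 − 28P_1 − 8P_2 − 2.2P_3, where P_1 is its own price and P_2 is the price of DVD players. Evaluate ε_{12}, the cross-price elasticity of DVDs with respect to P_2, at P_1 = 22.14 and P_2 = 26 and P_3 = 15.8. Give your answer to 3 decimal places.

At P_1 = 22.14 and P_2 = 26 and P_3 = 15.8: Q_1 = 648.32.
∂Q_1/∂P_2 = -8.
ε = (∂Q_1/∂P_2)(P_2/Q_1) = -8 × (26/648.32) ≈ -0.321.

-0.321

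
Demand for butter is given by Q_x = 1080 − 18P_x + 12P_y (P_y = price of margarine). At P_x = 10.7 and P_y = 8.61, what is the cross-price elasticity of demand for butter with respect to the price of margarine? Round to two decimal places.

0.10

At P_x = 10.7 and P_y = 8.61: Q_x = 990.72.
∂Q_x/∂P_y = 12.
ε = (∂Q_x/∂P_y)(P_y/Q_x) = 12 × (8.61/990.72) ≈ 0.10.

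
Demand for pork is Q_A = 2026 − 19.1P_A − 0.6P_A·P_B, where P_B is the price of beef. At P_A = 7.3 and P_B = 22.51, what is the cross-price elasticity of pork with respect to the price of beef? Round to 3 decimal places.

At P_A = 7.3 and P_B = 22.51: Q_A = 1787.976.
∂Q_A/∂P_B = -0.6P_A = -0.6(7.3) = -4.3800.
ε = (∂Q_A/∂P_B)(P_B/Q_A) = -4.3800 × (22.51/1787.976) ≈ -0.055.
ε < 0: complements.

-0.055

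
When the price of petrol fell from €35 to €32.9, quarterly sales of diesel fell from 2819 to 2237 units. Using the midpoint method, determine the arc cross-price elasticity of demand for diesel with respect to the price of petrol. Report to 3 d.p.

3.722

ΔQ_A = 2237 − 2819 = -582; ΔP_B = 32.9 − 35 = -2.1.
Midpoints: Q̄_A = 2528.0, P̄_B = 33.95.
ε = (ΔQ_A/Q̄_A)/(ΔP_B/P̄_B) = (-582/2528.0)/(-2.1/33.95) ≈ 3.722.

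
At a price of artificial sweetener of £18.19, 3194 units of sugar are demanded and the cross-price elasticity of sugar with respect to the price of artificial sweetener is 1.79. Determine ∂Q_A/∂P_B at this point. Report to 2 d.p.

314.31

ε = (∂Q_A/∂P_B)·(P_B/Q_A) ⇒ ∂Q_A/∂P_B = ε·Q_A/P_B = 1.79 × 3194/18.19 ≈ 314.31.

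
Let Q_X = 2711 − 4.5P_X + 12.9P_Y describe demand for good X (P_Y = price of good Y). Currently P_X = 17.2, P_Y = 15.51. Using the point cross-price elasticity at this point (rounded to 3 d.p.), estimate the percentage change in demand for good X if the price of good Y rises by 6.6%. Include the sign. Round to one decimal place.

0.5%

At P_X = 17.2, P_Y = 15.51: Q_X = 2833.679.
∂Q_X/∂P_Y = 12.9.
ε = (∂Q_X/∂P_Y)(P_Y/Q_X) = 12.9000 × 15.51/2833.679 ≈ 0.071.
%ΔQ_X ≈ ε × %ΔP_Y = 0.071 × (6.6%) = 0.5%.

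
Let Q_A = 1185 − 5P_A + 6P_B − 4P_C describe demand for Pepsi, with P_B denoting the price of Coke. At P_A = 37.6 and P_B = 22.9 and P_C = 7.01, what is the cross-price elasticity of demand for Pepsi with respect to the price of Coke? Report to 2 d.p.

At P_A = 37.6 and P_B = 22.9 and P_C = 7.01: Q_A = 1106.36.
∂Q_A/∂P_B = 6.
ε = (∂Q_A/∂P_B)(P_B/Q_A) = 6 × (22.9/1106.36) ≈ 0.12.

0.12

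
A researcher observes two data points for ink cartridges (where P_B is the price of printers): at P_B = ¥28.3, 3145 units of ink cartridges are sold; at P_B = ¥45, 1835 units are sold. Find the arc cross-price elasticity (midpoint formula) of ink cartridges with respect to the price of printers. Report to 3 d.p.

ΔQ_A = 1835 − 3145 = -1310; ΔP_B = 45 − 28.3 = 16.7.
Midpoints: Q̄_A = 2490.0, P̄_B = 36.65.
ε = (ΔQ_A/Q̄_A)/(ΔP_B/P̄_B) = (-1310/2490.0)/(16.7/36.65) ≈ -1.155.

-1.155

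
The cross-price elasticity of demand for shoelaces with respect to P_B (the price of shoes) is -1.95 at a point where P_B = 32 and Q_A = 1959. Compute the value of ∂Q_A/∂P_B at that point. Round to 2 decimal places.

ε = (∂Q_A/∂P_B)·(P_B/Q_A) ⇒ ∂Q_A/∂P_B = ε·Q_A/P_B = -1.95 × 1959/32 ≈ -119.38.

-119.38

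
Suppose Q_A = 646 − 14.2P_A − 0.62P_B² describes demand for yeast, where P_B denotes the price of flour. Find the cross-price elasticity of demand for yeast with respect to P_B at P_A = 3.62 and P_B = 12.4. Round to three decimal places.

-0.382

At P_A = 3.62 and P_B = 12.4: Q_A = 499.265.
∂Q_A/∂P_B = -1.24P_B = -1.24(12.4) = -15.3760.
ε = (∂Q_A/∂P_B)(P_B/Q_A) = -15.3760 × (12.4/499.265) ≈ -0.382.
ε < 0: complements.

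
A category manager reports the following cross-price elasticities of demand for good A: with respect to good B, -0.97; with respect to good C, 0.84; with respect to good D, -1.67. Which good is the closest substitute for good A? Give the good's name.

good C

Substitutes have ε > 0. Among the positive values, 0.84 (good C) is largest.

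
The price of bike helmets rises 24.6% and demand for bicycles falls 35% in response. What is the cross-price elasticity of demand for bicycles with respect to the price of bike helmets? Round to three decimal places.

-1.423

ε = (%ΔQ of bicycles) / (%ΔP of bike helmets) = (-35%) / (24.6%) ≈ -1.423.
Negative cross-price elasticity: complements.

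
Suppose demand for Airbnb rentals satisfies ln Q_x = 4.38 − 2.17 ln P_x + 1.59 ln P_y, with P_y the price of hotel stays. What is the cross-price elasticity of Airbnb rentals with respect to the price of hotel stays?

In a log-linear (constant-elasticity) demand function, the coefficient on ln P_y is the cross-price elasticity.
ε = 1.59. Positive, so Airbnb rentals and hotel stays are substitutes.

1.59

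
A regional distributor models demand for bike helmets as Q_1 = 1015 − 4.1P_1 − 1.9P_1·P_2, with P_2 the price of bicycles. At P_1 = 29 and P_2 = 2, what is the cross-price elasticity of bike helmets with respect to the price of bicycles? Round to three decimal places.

At P_1 = 29 and P_2 = 2: Q_1 = 785.9.
∂Q_1/∂P_2 = -1.9P_1 = -1.9(29) = -55.1000.
ε = (∂Q_1/∂P_2)(P_2/Q_1) = -55.1000 × (2/785.9) ≈ -0.140.
ε < 0: complements.

-0.140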